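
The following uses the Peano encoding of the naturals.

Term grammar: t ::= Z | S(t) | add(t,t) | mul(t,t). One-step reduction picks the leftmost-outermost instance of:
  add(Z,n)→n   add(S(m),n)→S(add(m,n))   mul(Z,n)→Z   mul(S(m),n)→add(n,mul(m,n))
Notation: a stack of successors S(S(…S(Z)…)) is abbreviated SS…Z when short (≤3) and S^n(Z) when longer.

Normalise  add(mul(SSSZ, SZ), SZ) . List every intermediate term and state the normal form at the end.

Answer: normal form = S^4(Z)  (in 14 steps)

Working:
  start: add(mul(SSSZ, SZ), SZ)
  [1] add(add(SZ, mul(SSZ, SZ)), SZ)
  [2] add(S(add(Z, mul(SSZ, SZ))), SZ)
  [3] S(add(add(Z, mul(SSZ, SZ)), SZ))
  [4] S(add(mul(SSZ, SZ), SZ))
  [5] S(add(add(SZ, mul(SZ, SZ)), SZ))
  [6] S(add(S(add(Z, mul(SZ, SZ))), SZ))
  [7] S(S(add(add(Z, mul(SZ, SZ)), SZ)))
  [8] S(S(add(mul(SZ, SZ), SZ)))
  [9] S(S(add(add(SZ, mul(Z, SZ)), SZ)))
  [10] S(S(add(S(add(Z, mul(Z, SZ))), SZ)))
  [11] S(S(S(add(add(Z, mul(Z, SZ)), SZ))))
  [12] S(S(S(add(mul(Z, SZ), SZ))))
  [13] S(S(S(add(Z, SZ))))
  [14] S^4(Z)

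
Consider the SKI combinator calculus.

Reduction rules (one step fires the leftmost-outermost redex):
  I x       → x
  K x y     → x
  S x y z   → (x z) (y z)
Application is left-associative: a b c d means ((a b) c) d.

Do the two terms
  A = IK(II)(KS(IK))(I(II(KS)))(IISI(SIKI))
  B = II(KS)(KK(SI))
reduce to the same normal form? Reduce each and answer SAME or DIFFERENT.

Answer: SAME — A ⇓ S, B ⇓ S

Reduction:
Term A:
  start: IK(II)(KS(IK))(I(II(KS)))(IISI(SIKI))
  →1  K(II)(KS(IK))(I(II(KS)))(IISI(SIKI))
  →2  II(I(II(KS)))(IISI(SIKI))
  →3  I(I(II(KS)))(IISI(SIKI))
  →4  I(II(KS))(IISI(SIKI))
  →5  II(KS)(IISI(SIKI))
  →6  I(KS)(IISI(SIKI))
  →7  KS(IISI(SIKI))
  →8  S

Term B:
  start: II(KS)(KK(SI))
  →1  I(KS)(KK(SI))
  →2  KS(KK(SI))
  →3  S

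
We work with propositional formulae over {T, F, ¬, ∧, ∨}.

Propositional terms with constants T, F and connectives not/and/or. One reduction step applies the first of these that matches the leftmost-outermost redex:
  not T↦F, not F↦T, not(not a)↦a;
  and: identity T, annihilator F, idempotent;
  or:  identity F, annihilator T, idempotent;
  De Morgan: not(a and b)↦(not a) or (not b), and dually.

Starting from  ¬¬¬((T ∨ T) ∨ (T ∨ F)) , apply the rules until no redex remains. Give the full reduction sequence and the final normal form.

Answer: normal form = F  (in 6 steps)

Reduction:
  start: ¬¬¬((T ∨ T) ∨ (T ∨ F))
  step 1: ¬((T ∨ T) ∨ (T ∨ F))
  step 2: ¬(T ∨ T) ∧ ¬(T ∨ F)
  step 3: (¬T ∧ ¬T) ∧ ¬(T ∨ F)
  step 4: ¬T ∧ ¬(T ∨ F)
  step 5: F ∧ ¬(T ∨ F)
  step 6: F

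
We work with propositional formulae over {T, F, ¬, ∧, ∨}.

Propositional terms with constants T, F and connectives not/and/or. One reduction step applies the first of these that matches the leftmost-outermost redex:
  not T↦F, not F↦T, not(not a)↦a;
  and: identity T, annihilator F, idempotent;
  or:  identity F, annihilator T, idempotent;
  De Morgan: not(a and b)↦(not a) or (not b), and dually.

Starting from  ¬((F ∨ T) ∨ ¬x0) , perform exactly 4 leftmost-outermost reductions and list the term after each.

Answer: after 4 steps: ¬T ∧ ¬¬x0

Derivation:
  start: ¬((F ∨ T) ∨ ¬x0)
  [1] ¬(F ∨ T) ∧ ¬¬x0
  [2] (¬F ∧ ¬T) ∧ ¬¬x0
  [3] (T ∧ ¬T) ∧ ¬¬x0
  [4] ¬T ∧ ¬¬x0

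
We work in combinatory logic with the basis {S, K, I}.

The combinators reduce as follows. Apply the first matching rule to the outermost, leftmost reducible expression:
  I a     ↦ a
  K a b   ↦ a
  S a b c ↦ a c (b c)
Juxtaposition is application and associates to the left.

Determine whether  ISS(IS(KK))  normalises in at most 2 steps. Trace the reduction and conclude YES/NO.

Answer: YES — reaches normal form SS(S(KK)) in 2 ≤ 2 steps

Working:
  start: ISS(IS(KK))
  →1  SS(IS(KK))
  →2  SS(S(KK))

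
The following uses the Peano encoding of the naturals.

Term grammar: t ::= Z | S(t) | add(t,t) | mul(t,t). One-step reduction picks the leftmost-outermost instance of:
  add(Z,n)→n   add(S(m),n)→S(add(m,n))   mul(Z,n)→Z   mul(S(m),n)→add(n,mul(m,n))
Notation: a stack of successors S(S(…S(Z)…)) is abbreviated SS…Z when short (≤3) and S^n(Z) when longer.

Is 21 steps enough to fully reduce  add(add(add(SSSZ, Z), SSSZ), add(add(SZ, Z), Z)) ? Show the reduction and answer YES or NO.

Answer: YES — reaches normal form S^7(Z) in 19 ≤ 21 steps

Derivation:
  start: add(add(add(SSSZ, Z), SSSZ), add(add(SZ, Z), Z))
  →1  add(add(S(add(SSZ, Z)), SSSZ), add(add(SZ, Z), Z))
  →2  add(S(add(add(SSZ, Z), SSSZ)), add(add(SZ, Z), Z))
  →3  S(add(add(add(SSZ, Z), SSSZ), add(add(SZ, Z), Z)))
  →4  S(add(add(S(add(SZ, Z)), SSSZ), add(add(SZ, Z), Z)))
  →5  S(add(S(add(add(SZ, Z), SSSZ)), add(add(SZ, Z), Z)))
  →6  S(S(add(add(add(SZ, Z), SSSZ), add(add(SZ, Z), Z))))
  →7  S(S(add(add(S(add(Z, Z)), SSSZ), add(add(SZ, Z), Z))))
  →8  S(S(add(S(add(add(Z, Z), SSSZ)), add(add(SZ, Z), Z))))
  →9  S(S(S(add(add(add(Z, Z), SSSZ), add(add(SZ, Z), Z)))))
  →10  S(S(S(add(add(Z, SSSZ), add(add(SZ, Z), Z)))))
  →11  S(S(S(add(SSSZ, add(add(SZ, Z), Z)))))
  →12  S(S(S(S(add(SSZ, add(add(SZ, Z), Z))))))
  →13  S(S(S(S(S(add(SZ, add(add(SZ, Z), Z)))))))
  →14  S(S(S(S(S(S(add(Z, add(add(SZ, Z), Z))))))))
  →15  S(S(S(S(S(S(add(add(SZ, Z), Z)))))))
  →16  S(S(S(S(S(S(add(S(add(Z, Z)), Z)))))))
  →17  S(S(S(S(S(S(S(add(add(Z, Z), Z))))))))
  →18  S(S(S(S(S(S(S(add(Z, Z))))))))
  →19  S^7(Z)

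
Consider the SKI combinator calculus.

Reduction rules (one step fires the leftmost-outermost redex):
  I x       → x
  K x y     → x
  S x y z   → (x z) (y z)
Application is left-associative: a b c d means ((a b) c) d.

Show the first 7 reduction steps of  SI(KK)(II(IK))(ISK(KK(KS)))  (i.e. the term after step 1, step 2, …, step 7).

Answer: after 7 steps: K

Reduction:
  start: SI(KK)(II(IK))(ISK(KK(KS)))
  →1  I(II(IK))(KK(II(IK)))(ISK(KK(KS)))
  →2  II(IK)(KK(II(IK)))(ISK(KK(KS)))
  →3  I(IK)(KK(II(IK)))(ISK(KK(KS)))
  →4  IK(KK(II(IK)))(ISK(KK(KS)))
  →5  K(KK(II(IK)))(ISK(KK(KS)))
  →6  KK(II(IK))
  →7  K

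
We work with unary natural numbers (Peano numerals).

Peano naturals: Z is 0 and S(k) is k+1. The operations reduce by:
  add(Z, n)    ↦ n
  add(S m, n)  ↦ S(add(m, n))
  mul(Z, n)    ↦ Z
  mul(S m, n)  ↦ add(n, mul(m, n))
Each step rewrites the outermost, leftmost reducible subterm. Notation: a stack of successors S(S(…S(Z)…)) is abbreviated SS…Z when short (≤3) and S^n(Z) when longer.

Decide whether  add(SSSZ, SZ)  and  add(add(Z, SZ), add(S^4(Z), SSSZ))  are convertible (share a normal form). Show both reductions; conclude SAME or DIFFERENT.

Term A:
  start: add(SSSZ, SZ)
  [1] S(add(SSZ, SZ))
  [2] S(S(add(SZ, SZ)))
  [3] S(S(S(add(Z, SZ))))
  [4] S^4(Z)

Term B:
  start: add(add(Z, SZ), add(S^4(Z), SSSZ))
  [1] add(SZ, add(S^4(Z), SSSZ))
  [2] S(add(Z, add(S^4(Z), SSSZ)))
  [3] S(add(S^4(Z), SSSZ))
  [4] S(S(add(SSSZ, SSSZ)))
  [5] S(S(S(add(SSZ, SSSZ))))
  [6] S(S(S(S(add(SZ, SSSZ)))))
  [7] S(S(S(S(S(add(Z, SSSZ))))))
  [8] S^8(Z)

Answer: DIFFERENT — A ⇓ S^4(Z), B ⇓ S^8(Z)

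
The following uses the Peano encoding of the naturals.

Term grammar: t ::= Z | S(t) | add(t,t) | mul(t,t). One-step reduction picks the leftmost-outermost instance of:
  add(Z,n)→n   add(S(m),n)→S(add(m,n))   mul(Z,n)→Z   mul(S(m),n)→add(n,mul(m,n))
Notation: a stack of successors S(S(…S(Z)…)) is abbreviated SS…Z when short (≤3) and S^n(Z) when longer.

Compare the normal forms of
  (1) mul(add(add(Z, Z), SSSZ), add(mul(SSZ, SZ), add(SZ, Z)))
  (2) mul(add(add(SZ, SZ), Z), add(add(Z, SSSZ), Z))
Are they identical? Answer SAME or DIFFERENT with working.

Answer: DIFFERENT — A ⇓ S^9(Z), B ⇓ S^6(Z)

Reduction:
Term A:
  start: mul(add(add(Z, Z), SSSZ), add(mul(SSZ, SZ), add(SZ, Z)))
  →1  mul(add(Z, SSSZ), add(mul(SSZ, SZ), add(SZ, Z)))
  →2  mul(SSSZ, add(mul(SSZ, SZ), add(SZ, Z)))
  →3  add(add(mul(SSZ, SZ), add(SZ, Z)), mul(SSZ, add(mul(SSZ, SZ), add(SZ, Z))))
  →4  add(add(add(SZ, mul(SZ, SZ)), add(SZ, Z)), mul(SSZ, add(mul(SSZ, SZ), add(SZ, Z))))
  →5  add(add(S(add(Z, mul(SZ, SZ))), add(SZ, Z)), mul(SSZ, add(mul(SSZ, SZ), add(SZ, Z))))
  →6  add(S(add(add(Z, mul(SZ, SZ)), add(SZ, Z))), mul(SSZ, add(mul(SSZ, SZ), add(SZ, Z))))
  →7  S(add(add(add(Z, mul(SZ, SZ)), add(SZ, Z)), mul(SSZ, add(mul(SSZ, SZ), add(SZ, Z)))))
  →8  S(add(add(mul(SZ, SZ), add(SZ, Z)), mul(SSZ, add(mul(SSZ, SZ), add(SZ, Z)))))
  →9  S(add(add(add(SZ, mul(Z, SZ)), add(SZ, Z)), mul(SSZ, add(mul(SSZ, SZ), add(SZ, Z)))))
  →10  S(add(add(S(add(Z, mul(Z, SZ))), add(SZ, Z)), mul(SSZ, add(mul(SSZ, SZ), add(SZ, Z)))))
  →11  S(add(S(add(add(Z, mul(Z, SZ)), add(SZ, Z))), mul(SSZ, add(mul(SSZ, SZ), add(SZ, Z)))))
  →12  S(S(add(add(add(Z, mul(Z, SZ)), add(SZ, Z)), mul(SSZ, add(mul(SSZ, SZ), add(SZ, Z))))))
  →13  S(S(add(add(mul(Z, SZ), add(SZ, Z)), mul(SSZ, add(mul(SSZ, SZ), add(SZ, Z))))))
  →14  S(S(add(add(Z, add(SZ, Z)), mul(SSZ, add(mul(SSZ, SZ), add(SZ, Z))))))
  →15  S(S(add(add(SZ, Z), mul(SSZ, add(mul(SSZ, SZ), add(SZ, Z))))))
  →16  S(S(add(S(add(Z, Z)), mul(SSZ, add(mul(SSZ, SZ), add(SZ, Z))))))
  →17  S(S(S(add(add(Z, Z), mul(SSZ, add(mul(SSZ, SZ), add(SZ, Z)))))))
  →18  S(S(S(add(Z, mul(SSZ, add(mul(SSZ, SZ), add(SZ, Z)))))))
  →19  S(S(S(mul(SSZ, add(mul(SSZ, SZ), add(SZ, Z))))))
  →20  S(S(S(add(add(mul(SSZ, SZ), add(SZ, Z)), mul(SZ, add(mul(SSZ, SZ), add(SZ, Z)))))))
  →21  S(S(S(add(add(add(SZ, mul(SZ, SZ)), add(SZ, Z)), mul(SZ, add(mul(SSZ, SZ), add(SZ, Z)))))))
  →22  S(S(S(add(add(S(add(Z, mul(SZ, SZ))), add(SZ, Z)), mul(SZ, add(mul(SSZ, SZ), add(SZ, Z)))))))
  →23  S(S(S(add(S(add(add(Z, mul(SZ, SZ)), add(SZ, Z))), mul(SZ, add(mul(SSZ, SZ), add(SZ, Z)))))))
  →24  S(S(S(S(add(add(add(Z, mul(SZ, SZ)), add(SZ, Z)), mul(SZ, add(mul(SSZ, SZ), add(SZ, Z))))))))
  →25  S(S(S(S(add(add(mul(SZ, SZ), add(SZ, Z)), mul(SZ, add(mul(SSZ, SZ), add(SZ, Z))))))))
  →26  S(S(S(S(add(add(add(SZ, mul(Z, SZ)), add(SZ, Z)), mul(SZ, add(mul(SSZ, SZ), add(SZ, Z))))))))
  →27  S(S(S(S(add(add(S(add(Z, mul(Z, SZ))), add(SZ, Z)), mul(SZ, add(mul(SSZ, SZ), add(SZ, Z))))))))
  →28  S(S(S(S(add(S(add(add(Z, mul(Z, SZ)), add(SZ, Z))), mul(SZ, add(mul(SSZ, SZ), add(SZ, Z))))))))
  →29  S(S(S(S(S(add(add(add(Z, mul(Z, SZ)), add(SZ, Z)), mul(SZ, add(mul(SSZ, SZ), add(SZ, Z)))))))))
  →30  S(S(S(S(S(add(add(mul(Z, SZ), add(SZ, Z)), mul(SZ, add(mul(SSZ, SZ), add(SZ, Z)))))))))
  →31  S(S(S(S(S(add(add(Z, add(SZ, Z)), mul(SZ, add(mul(SSZ, SZ), add(SZ, Z)))))))))
  →32  S(S(S(S(S(add(add(SZ, Z), mul(SZ, add(mul(SSZ, SZ), add(SZ, Z)))))))))
  →33  S(S(S(S(S(add(S(add(Z, Z)), mul(SZ, add(mul(SSZ, SZ), add(SZ, Z)))))))))
  →34  S(S(S(S(S(S(add(add(Z, Z), mul(SZ, add(mul(SSZ, SZ), add(SZ, Z))))))))))
  →35  S(S(S(S(S(S(add(Z, mul(SZ, add(mul(SSZ, SZ), add(SZ, Z))))))))))
  →36  S(S(S(S(S(S(mul(SZ, add(mul(SSZ, SZ), add(SZ, Z)))))))))
  →37  S(S(S(S(S(S(add(add(mul(SSZ, SZ), add(SZ, Z)), mul(Z, add(mul(SSZ, SZ), add(SZ, Z))))))))))
  →38  S(S(S(S(S(S(add(add(add(SZ, mul(SZ, SZ)), add(SZ, Z)), mul(Z, add(mul(SSZ, SZ), add(SZ, Z))))))))))
  →39  S(S(S(S(S(S(add(add(S(add(Z, mul(SZ, SZ))), add(SZ, Z)), mul(Z, add(mul(SSZ, SZ), add(SZ, Z))))))))))
  →40  S(S(S(S(S(S(add(S(add(add(Z, mul(SZ, SZ)), add(SZ, Z))), mul(Z, add(mul(SSZ, SZ), add(SZ, Z))))))))))
  →41  S(S(S(S(S(S(S(add(add(add(Z, mul(SZ, SZ)), add(SZ, Z)), mul(Z, add(mul(SSZ, SZ), add(SZ, Z)))))))))))
  →42  S(S(S(S(S(S(S(add(add(mul(SZ, SZ), add(SZ, Z)), mul(Z, add(mul(SSZ, SZ), add(SZ, Z)))))))))))
  →43  S(S(S(S(S(S(S(add(add(add(SZ, mul(Z, SZ)), add(SZ, Z)), mul(Z, add(mul(SSZ, SZ), add(SZ, Z)))))))))))
  →44  S(S(S(S(S(S(S(add(add(S(add(Z, mul(Z, SZ))), add(SZ, Z)), mul(Z, add(mul(SSZ, SZ), add(SZ, Z)))))))))))
  →45  S(S(S(S(S(S(S(add(S(add(add(Z, mul(Z, SZ)), add(SZ, Z))), mul(Z, add(mul(SSZ, SZ), add(SZ, Z)))))))))))
  →46  S(S(S(S(S(S(S(S(add(add(add(Z, mul(Z, SZ)), add(SZ, Z)), mul(Z, add(mul(SSZ, SZ), add(SZ, Z))))))))))))
  →47  S(S(S(S(S(S(S(S(add(add(mul(Z, SZ), add(SZ, Z)), mul(Z, add(mul(SSZ, SZ), add(SZ, Z))))))))))))
  →48  S(S(S(S(S(S(S(S(add(add(Z, add(SZ, Z)), mul(Z, add(mul(SSZ, SZ), add(SZ, Z))))))))))))
  →49  S(S(S(S(S(S(S(S(add(add(SZ, Z), mul(Z, add(mul(SSZ, SZ), add(SZ, Z))))))))))))
  →50  S(S(S(S(S(S(S(S(add(S(add(Z, Z)), mul(Z, add(mul(SSZ, SZ), add(SZ, Z))))))))))))
  →51  S(S(S(S(S(S(S(S(S(add(add(Z, Z), mul(Z, add(mul(SSZ, SZ), add(SZ, Z)))))))))))))
  →52  S(S(S(S(S(S(S(S(S(add(Z, mul(Z, add(mul(SSZ, SZ), add(SZ, Z)))))))))))))
  →53  S(S(S(S(S(S(S(S(S(mul(Z, add(mul(SSZ, SZ), add(SZ, Z))))))))))))
  →54  S^9(Z)

Term B:
  start: mul(add(add(SZ, SZ), Z), add(add(Z, SSSZ), Z))
  →1  mul(add(S(add(Z, SZ)), Z), add(add(Z, SSSZ), Z))
  →2  mul(S(add(add(Z, SZ), Z)), add(add(Z, SSSZ), Z))
  →3  add(add(add(Z, SSSZ), Z), mul(add(add(Z, SZ), Z), add(add(Z, SSSZ), Z)))
  →4  add(add(SSSZ, Z), mul(add(add(Z, SZ), Z), add(add(Z, SSSZ), Z)))
  →5  add(S(add(SSZ, Z)), mul(add(add(Z, SZ), Z), add(add(Z, SSSZ), Z)))
  →6  S(add(add(SSZ, Z), mul(add(add(Z, SZ), Z), add(add(Z, SSSZ), Z))))
  →7  S(add(S(add(SZ, Z)), mul(add(add(Z, SZ), Z), add(add(Z, SSSZ), Z))))
  →8  S(S(add(add(SZ, Z), mul(add(add(Z, SZ), Z), add(add(Z, SSSZ), Z)))))
  →9  S(S(add(S(add(Z, Z)), mul(add(add(Z, SZ), Z), add(add(Z, SSSZ), Z)))))
  →10  S(S(S(add(add(Z, Z), mul(add(add(Z, SZ), Z), add(add(Z, SSSZ), Z))))))
  →11  S(S(S(add(Z, mul(add(add(Z, SZ), Z), add(add(Z, SSSZ), Z))))))
  →12  S(S(S(mul(add(add(Z, SZ), Z), add(add(Z, SSSZ), Z)))))
  →13  S(S(S(mul(add(SZ, Z), add(add(Z, SSSZ), Z)))))
  →14  S(S(S(mul(S(add(Z, Z)), add(add(Z, SSSZ), Z)))))
  →15  S(S(S(add(add(add(Z, SSSZ), Z), mul(add(Z, Z), add(add(Z, SSSZ), Z))))))
  →16  S(S(S(add(add(SSSZ, Z), mul(add(Z, Z), add(add(Z, SSSZ), Z))))))
  →17  S(S(S(add(S(add(SSZ, Z)), mul(add(Z, Z), add(add(Z, SSSZ), Z))))))
  →18  S(S(S(S(add(add(SSZ, Z), mul(add(Z, Z), add(add(Z, SSSZ), Z)))))))
  →19  S(S(S(S(add(S(add(SZ, Z)), mul(add(Z, Z), add(add(Z, SSSZ), Z)))))))
  →20  S(S(S(S(S(add(add(SZ, Z), mul(add(Z, Z), add(add(Z, SSSZ), Z))))))))
  →21  S(S(S(S(S(add(S(add(Z, Z)), mul(add(Z, Z), add(add(Z, SSSZ), Z))))))))
  →22  S(S(S(S(S(S(add(add(Z, Z), mul(add(Z, Z), add(add(Z, SSSZ), Z)))))))))
  →23  S(S(S(S(S(S(add(Z, mul(add(Z, Z), add(add(Z, SSSZ), Z)))))))))
  →24  S(S(S(S(S(S(mul(add(Z, Z), add(add(Z, SSSZ), Z))))))))
  →25  S(S(S(S(S(S(mul(Z, add(add(Z, SSSZ), Z))))))))
  →26  S^6(Z)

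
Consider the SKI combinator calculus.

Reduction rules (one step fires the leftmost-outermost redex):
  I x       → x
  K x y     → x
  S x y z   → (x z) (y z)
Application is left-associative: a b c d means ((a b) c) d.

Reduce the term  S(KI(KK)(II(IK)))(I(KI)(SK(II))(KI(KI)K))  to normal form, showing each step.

Answer: normal form = SKK  (in 10 steps)

Working:
  start: S(KI(KK)(II(IK)))(I(KI)(SK(II))(KI(KI)K))
  →1  S(I(II(IK)))(I(KI)(SK(II))(KI(KI)K))
  →2  S(II(IK))(I(KI)(SK(II))(KI(KI)K))
  →3  S(I(IK))(I(KI)(SK(II))(KI(KI)K))
  →4  S(IK)(I(KI)(SK(II))(KI(KI)K))
  →5  SK(I(KI)(SK(II))(KI(KI)K))
  →6  SK(KI(SK(II))(KI(KI)K))
  →7  SK(I(KI(KI)K))
  →8  SK(KI(KI)K)
  →9  SK(IK)
  →10  SKK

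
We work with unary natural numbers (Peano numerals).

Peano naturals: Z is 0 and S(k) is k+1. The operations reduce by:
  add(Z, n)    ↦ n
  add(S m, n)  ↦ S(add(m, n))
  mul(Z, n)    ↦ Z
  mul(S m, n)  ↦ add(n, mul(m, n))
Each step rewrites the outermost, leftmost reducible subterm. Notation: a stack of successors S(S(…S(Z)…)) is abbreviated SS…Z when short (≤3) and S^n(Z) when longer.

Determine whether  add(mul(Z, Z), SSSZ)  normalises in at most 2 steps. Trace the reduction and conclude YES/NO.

Answer: YES — reaches normal form SSSZ in 2 ≤ 2 steps

Derivation:
  start: add(mul(Z, Z), SSSZ)
  →1  add(Z, SSSZ)
  →2  SSSZ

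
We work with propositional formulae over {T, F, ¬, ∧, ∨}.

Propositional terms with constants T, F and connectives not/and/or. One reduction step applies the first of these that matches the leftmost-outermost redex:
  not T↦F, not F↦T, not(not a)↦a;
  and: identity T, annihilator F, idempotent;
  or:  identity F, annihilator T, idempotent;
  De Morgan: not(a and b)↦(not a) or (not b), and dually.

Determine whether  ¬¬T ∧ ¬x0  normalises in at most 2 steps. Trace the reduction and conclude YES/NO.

  start: ¬¬T ∧ ¬x0
  →1  T ∧ ¬x0
  →2  ¬x0

Answer: YES — reaches normal form ¬x0 in 2 ≤ 2 steps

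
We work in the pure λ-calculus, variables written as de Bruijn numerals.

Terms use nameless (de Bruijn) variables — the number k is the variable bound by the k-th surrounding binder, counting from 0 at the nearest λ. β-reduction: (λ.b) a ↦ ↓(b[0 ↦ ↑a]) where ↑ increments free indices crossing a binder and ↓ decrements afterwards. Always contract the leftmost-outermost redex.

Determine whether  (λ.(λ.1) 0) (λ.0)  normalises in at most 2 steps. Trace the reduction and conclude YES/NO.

  start: (λ.(λ.1) 0) (λ.0)
  step 1: (λ.λ.0) (λ.0)
  step 2: λ.0

Answer: YES — reaches normal form λ.0 in 2 ≤ 2 steps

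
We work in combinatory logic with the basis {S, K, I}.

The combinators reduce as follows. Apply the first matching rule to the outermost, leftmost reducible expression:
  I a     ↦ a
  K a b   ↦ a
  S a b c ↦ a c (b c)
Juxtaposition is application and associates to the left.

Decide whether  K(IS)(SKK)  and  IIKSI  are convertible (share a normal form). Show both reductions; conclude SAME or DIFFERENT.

Term A:
  start: K(IS)(SKK)
  [1] IS
  [2] S

Term B:
  start: IIKSI
  [1] IKSI
  [2] KSI
  [3] S

Answer: SAME — A ⇓ S, B ⇓ S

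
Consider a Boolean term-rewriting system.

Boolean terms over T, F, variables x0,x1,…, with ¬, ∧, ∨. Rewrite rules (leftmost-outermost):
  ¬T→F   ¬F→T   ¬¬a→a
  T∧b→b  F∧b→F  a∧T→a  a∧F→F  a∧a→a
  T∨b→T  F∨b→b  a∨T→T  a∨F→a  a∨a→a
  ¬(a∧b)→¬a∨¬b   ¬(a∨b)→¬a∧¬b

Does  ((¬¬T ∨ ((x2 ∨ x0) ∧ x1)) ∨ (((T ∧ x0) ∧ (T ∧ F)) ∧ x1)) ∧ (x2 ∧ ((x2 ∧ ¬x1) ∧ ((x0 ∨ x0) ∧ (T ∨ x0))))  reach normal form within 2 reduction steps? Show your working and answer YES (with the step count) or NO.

Answer: NO — after 2 steps the term is (T ∨ (((T ∧ x0) ∧ (T ∧ F)) ∧ x1)) ∧ (x2 ∧ ((x2 ∧ ¬x1) ∧ ((x0 ∨ x0) ∧ (T ∨ x0)))), not yet normal

Working:
  start: ((¬¬T ∨ ((x2 ∨ x0) ∧ x1)) ∨ (((T ∧ x0) ∧ (T ∧ F)) ∧ x1)) ∧ (x2 ∧ ((x2 ∧ ¬x1) ∧ ((x0 ∨ x0) ∧ (T ∨ x0))))
  →1  ((T ∨ ((x2 ∨ x0) ∧ x1)) ∨ (((T ∧ x0) ∧ (T ∧ F)) ∧ x1)) ∧ (x2 ∧ ((x2 ∧ ¬x1) ∧ ((x0 ∨ x0) ∧ (T ∨ x0))))
  →2  (T ∨ (((T ∧ x0) ∧ (T ∧ F)) ∧ x1)) ∧ (x2 ∧ ((x2 ∧ ¬x1) ∧ ((x0 ∨ x0) ∧ (T ∨ x0))))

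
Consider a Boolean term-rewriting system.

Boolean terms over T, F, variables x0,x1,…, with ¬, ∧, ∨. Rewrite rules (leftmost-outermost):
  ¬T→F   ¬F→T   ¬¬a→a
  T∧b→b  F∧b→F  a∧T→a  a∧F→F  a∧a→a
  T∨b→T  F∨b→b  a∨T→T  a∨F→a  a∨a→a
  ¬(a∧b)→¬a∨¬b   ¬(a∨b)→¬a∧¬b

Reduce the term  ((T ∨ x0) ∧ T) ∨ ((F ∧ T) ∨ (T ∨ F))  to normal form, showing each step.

  start: ((T ∨ x0) ∧ T) ∨ ((F ∧ T) ∨ (T ∨ F))
  [1] (T ∨ x0) ∨ ((F ∧ T) ∨ (T ∨ F))
  [2] T ∨ ((F ∧ T) ∨ (T ∨ F))
  [3] T

Answer: normal form = T  (in 3 steps)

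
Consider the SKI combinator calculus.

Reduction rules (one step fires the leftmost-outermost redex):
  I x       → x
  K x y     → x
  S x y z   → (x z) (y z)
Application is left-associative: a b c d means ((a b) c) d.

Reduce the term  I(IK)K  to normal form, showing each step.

  start: I(IK)K
  step 1: IKK
  step 2: KK

Answer: normal form = KK  (in 2 steps)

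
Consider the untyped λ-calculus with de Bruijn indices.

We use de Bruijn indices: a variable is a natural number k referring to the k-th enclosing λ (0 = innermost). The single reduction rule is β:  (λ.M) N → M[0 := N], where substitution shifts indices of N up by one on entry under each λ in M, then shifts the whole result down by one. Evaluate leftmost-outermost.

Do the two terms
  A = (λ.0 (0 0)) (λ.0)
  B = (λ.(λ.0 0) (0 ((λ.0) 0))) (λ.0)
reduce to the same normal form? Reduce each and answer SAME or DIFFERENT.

Answer: SAME — A ⇓ λ.0, B ⇓ λ.0

Derivation:
Term A:
  start: (λ.0 (0 0)) (λ.0)
  [1] (λ.0) ((λ.0) (λ.0))
  [2] (λ.0) (λ.0)
  [3] λ.0

Term B:
  start: (λ.(λ.0 0) (0 ((λ.0) 0))) (λ.0)
  [1] (λ.0 0) ((λ.0) ((λ.0) (λ.0)))
  [2] (λ.0) ((λ.0) (λ.0)) ((λ.0) ((λ.0) (λ.0)))
  [3] (λ.0) (λ.0) ((λ.0) ((λ.0) (λ.0)))
  [4] (λ.0) ((λ.0) ((λ.0) (λ.0)))
  [5] (λ.0) ((λ.0) (λ.0))
  [6] (λ.0) (λ.0)
  [7] λ.0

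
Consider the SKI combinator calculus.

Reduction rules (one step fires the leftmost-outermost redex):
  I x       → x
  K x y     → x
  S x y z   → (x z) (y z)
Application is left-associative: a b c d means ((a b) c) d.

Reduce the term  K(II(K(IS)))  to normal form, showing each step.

Answer: normal form = K(KS)  (in 3 steps)

Reduction:
  start: K(II(K(IS)))
  step 1: K(I(K(IS)))
  step 2: K(K(IS))
  step 3: K(KS)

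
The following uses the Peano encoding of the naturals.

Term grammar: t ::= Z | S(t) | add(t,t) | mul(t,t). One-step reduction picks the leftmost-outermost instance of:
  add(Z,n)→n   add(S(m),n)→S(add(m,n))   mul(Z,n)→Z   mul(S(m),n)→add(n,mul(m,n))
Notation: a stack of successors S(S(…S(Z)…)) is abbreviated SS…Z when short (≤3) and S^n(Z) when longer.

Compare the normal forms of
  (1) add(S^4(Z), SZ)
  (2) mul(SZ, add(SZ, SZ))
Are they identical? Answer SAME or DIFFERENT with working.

Term A:
  start: add(S^4(Z), SZ)
  →1  S(add(SSSZ, SZ))
  →2  S(S(add(SSZ, SZ)))
  →3  S(S(S(add(SZ, SZ))))
  →4  S(S(S(S(add(Z, SZ)))))
  →5  S^5(Z)

Term B:
  start: mul(SZ, add(SZ, SZ))
  →1  add(add(SZ, SZ), mul(Z, add(SZ, SZ)))
  →2  add(S(add(Z, SZ)), mul(Z, add(SZ, SZ)))
  →3  S(add(add(Z, SZ), mul(Z, add(SZ, SZ))))
  →4  S(add(SZ, mul(Z, add(SZ, SZ))))
  →5  S(S(add(Z, mul(Z, add(SZ, SZ)))))
  →6  S(S(mul(Z, add(SZ, SZ))))
  →7  SSZ

Answer: DIFFERENT — A ⇓ S^5(Z), B ⇓ SSZ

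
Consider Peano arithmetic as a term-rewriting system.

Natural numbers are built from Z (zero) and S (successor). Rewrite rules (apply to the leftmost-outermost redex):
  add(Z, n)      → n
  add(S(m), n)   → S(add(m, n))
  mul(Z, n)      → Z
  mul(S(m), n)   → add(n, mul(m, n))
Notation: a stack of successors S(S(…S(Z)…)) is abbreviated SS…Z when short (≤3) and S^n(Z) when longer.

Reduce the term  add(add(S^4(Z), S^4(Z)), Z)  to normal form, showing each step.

  start: add(add(S^4(Z), S^4(Z)), Z)
  [1] add(S(add(SSSZ, S^4(Z))), Z)
  [2] S(add(add(SSSZ, S^4(Z)), Z))
  [3] S(add(S(add(SSZ, S^4(Z))), Z))
  [4] S(S(add(add(SSZ, S^4(Z)), Z)))
  [5] S(S(add(S(add(SZ, S^4(Z))), Z)))
  [6] S(S(S(add(add(SZ, S^4(Z)), Z))))
  [7] S(S(S(add(S(add(Z, S^4(Z))), Z))))
  [8] S(S(S(S(add(add(Z, S^4(Z)), Z)))))
  [9] S(S(S(S(add(S^4(Z), Z)))))
  [10] S(S(S(S(S(add(SSSZ, Z))))))
  [11] S(S(S(S(S(S(add(SSZ, Z)))))))
  [12] S(S(S(S(S(S(S(add(SZ, Z))))))))
  [13] S(S(S(S(S(S(S(S(add(Z, Z)))))))))
  [14] S^8(Z)

Answer: normal form = S^8(Z)  (in 14 steps)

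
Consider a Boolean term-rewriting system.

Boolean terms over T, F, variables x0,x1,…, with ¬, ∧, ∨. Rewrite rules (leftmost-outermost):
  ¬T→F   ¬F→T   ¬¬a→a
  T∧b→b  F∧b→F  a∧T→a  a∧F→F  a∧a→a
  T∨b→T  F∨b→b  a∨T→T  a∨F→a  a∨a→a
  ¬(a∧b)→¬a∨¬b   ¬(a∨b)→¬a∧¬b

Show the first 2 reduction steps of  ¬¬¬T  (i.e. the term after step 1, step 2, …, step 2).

Answer: after 2 steps: F

Derivation:
  start: ¬¬¬T
  [1] ¬T
  [2] F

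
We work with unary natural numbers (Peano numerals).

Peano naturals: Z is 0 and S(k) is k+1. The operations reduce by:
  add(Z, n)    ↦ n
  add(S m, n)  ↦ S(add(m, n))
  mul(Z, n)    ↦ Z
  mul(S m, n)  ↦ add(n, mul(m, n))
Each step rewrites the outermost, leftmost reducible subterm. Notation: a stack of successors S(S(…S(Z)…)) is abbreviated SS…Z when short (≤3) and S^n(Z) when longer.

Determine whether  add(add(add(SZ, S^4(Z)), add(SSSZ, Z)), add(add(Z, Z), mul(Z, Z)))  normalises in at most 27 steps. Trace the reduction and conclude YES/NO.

Answer: YES — reaches normal form S^8(Z) in 24 ≤ 27 steps

Reduction:
  start: add(add(add(SZ, S^4(Z)), add(SSSZ, Z)), add(add(Z, Z), mul(Z, Z)))
  step 1: add(add(S(add(Z, S^4(Z))), add(SSSZ, Z)), add(add(Z, Z), mul(Z, Z)))
  step 2: add(S(add(add(Z, S^4(Z)), add(SSSZ, Z))), add(add(Z, Z), mul(Z, Z)))
  step 3: S(add(add(add(Z, S^4(Z)), add(SSSZ, Z)), add(add(Z, Z), mul(Z, Z))))
  step 4: S(add(add(S^4(Z), add(SSSZ, Z)), add(add(Z, Z), mul(Z, Z))))
  step 5: S(add(S(add(SSSZ, add(SSSZ, Z))), add(add(Z, Z), mul(Z, Z))))
  step 6: S(S(add(add(SSSZ, add(SSSZ, Z)), add(add(Z, Z), mul(Z, Z)))))
  step 7: S(S(add(S(add(SSZ, add(SSSZ, Z))), add(add(Z, Z), mul(Z, Z)))))
  step 8: S(S(S(add(add(SSZ, add(SSSZ, Z)), add(add(Z, Z), mul(Z, Z))))))
  step 9: S(S(S(add(S(add(SZ, add(SSSZ, Z))), add(add(Z, Z), mul(Z, Z))))))
  step 10: S(S(S(S(add(add(SZ, add(SSSZ, Z)), add(add(Z, Z), mul(Z, Z)))))))
  step 11: S(S(S(S(add(S(add(Z, add(SSSZ, Z))), add(add(Z, Z), mul(Z, Z)))))))
  step 12: S(S(S(S(S(add(add(Z, add(SSSZ, Z)), add(add(Z, Z), mul(Z, Z))))))))
  step 13: S(S(S(S(S(add(add(SSSZ, Z), add(add(Z, Z), mul(Z, Z))))))))
  step 14: S(S(S(S(S(add(S(add(SSZ, Z)), add(add(Z, Z), mul(Z, Z))))))))
  step 15: S(S(S(S(S(S(add(add(SSZ, Z), add(add(Z, Z), mul(Z, Z)))))))))
  step 16: S(S(S(S(S(S(add(S(add(SZ, Z)), add(add(Z, Z), mul(Z, Z)))))))))
  step 17: S(S(S(S(S(S(S(add(add(SZ, Z), add(add(Z, Z), mul(Z, Z))))))))))
  step 18: S(S(S(S(S(S(S(add(S(add(Z, Z)), add(add(Z, Z), mul(Z, Z))))))))))
  step 19: S(S(S(S(S(S(S(S(add(add(Z, Z), add(add(Z, Z), mul(Z, Z)))))))))))
  step 20: S(S(S(S(S(S(S(S(add(Z, add(add(Z, Z), mul(Z, Z)))))))))))
  step 21: S(S(S(S(S(S(S(S(add(add(Z, Z), mul(Z, Z))))))))))
  step 22: S(S(S(S(S(S(S(S(add(Z, mul(Z, Z))))))))))
  step 23: S(S(S(S(S(S(S(S(mul(Z, Z)))))))))
  step 24: S^8(Z)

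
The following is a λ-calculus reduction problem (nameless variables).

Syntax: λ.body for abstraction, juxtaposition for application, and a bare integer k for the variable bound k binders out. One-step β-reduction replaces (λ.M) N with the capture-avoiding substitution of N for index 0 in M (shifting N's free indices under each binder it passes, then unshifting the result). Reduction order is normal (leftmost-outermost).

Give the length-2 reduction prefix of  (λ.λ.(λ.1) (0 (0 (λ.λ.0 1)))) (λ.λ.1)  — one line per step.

Answer: after 2 steps: λ.0

Derivation:
  start: (λ.λ.(λ.1) (0 (0 (λ.λ.0 1)))) (λ.λ.1)
  step 1: λ.(λ.1) (0 (0 (λ.λ.0 1)))
  step 2: λ.0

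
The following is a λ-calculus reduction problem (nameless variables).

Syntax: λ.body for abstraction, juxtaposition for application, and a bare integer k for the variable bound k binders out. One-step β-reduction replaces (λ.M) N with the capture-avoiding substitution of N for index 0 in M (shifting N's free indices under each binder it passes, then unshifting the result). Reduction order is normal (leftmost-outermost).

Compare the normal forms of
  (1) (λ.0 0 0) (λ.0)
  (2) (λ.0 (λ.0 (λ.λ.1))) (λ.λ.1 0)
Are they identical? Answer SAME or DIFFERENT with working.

Answer: DIFFERENT — A ⇓ λ.0, B ⇓ λ.0 (λ.λ.1)

Reduction:
Term A:
  start: (λ.0 0 0) (λ.0)
  step 1: (λ.0) (λ.0) (λ.0)
  step 2: (λ.0) (λ.0)
  step 3: λ.0

Term B:
  start: (λ.0 (λ.0 (λ.λ.1))) (λ.λ.1 0)
  step 1: (λ.λ.1 0) (λ.0 (λ.λ.1))
  step 2: λ.(λ.0 (λ.λ.1)) 0
  step 3: λ.0 (λ.λ.1)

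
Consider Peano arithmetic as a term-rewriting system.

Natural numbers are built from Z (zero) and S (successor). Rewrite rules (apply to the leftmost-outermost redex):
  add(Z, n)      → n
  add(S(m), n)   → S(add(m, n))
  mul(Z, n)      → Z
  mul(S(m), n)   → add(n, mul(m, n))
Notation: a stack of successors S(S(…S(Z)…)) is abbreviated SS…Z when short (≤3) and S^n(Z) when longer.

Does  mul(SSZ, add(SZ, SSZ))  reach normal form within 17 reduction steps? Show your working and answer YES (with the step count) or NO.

Answer: YES — reaches normal form S^6(Z) in 15 ≤ 17 steps

Working:
  start: mul(SSZ, add(SZ, SSZ))
  [1] add(add(SZ, SSZ), mul(SZ, add(SZ, SSZ)))
  [2] add(S(add(Z, SSZ)), mul(SZ, add(SZ, SSZ)))
  [3] S(add(add(Z, SSZ), mul(SZ, add(SZ, SSZ))))
  [4] S(add(SSZ, mul(SZ, add(SZ, SSZ))))
  [5] S(S(add(SZ, mul(SZ, add(SZ, SSZ)))))
  [6] S(S(S(add(Z, mul(SZ, add(SZ, SSZ))))))
  [7] S(S(S(mul(SZ, add(SZ, SSZ)))))
  [8] S(S(S(add(add(SZ, SSZ), mul(Z, add(SZ, SSZ))))))
  [9] S(S(S(add(S(add(Z, SSZ)), mul(Z, add(SZ, SSZ))))))
  [10] S(S(S(S(add(add(Z, SSZ), mul(Z, add(SZ, SSZ)))))))
  [11] S(S(S(S(add(SSZ, mul(Z, add(SZ, SSZ)))))))
  [12] S(S(S(S(S(add(SZ, mul(Z, add(SZ, SSZ))))))))
  [13] S(S(S(S(S(S(add(Z, mul(Z, add(SZ, SSZ)))))))))
  [14] S(S(S(S(S(S(mul(Z, add(SZ, SSZ))))))))
  [15] S^6(Z)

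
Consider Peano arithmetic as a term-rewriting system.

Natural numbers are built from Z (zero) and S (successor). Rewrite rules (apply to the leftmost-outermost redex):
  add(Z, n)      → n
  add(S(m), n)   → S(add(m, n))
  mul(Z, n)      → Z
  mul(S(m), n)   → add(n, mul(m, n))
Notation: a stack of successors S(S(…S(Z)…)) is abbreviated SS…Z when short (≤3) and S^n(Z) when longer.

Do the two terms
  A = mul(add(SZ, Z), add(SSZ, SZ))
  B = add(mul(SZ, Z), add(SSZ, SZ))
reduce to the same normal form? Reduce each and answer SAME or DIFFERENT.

Term A:
  start: mul(add(SZ, Z), add(SSZ, SZ))
  step 1: mul(S(add(Z, Z)), add(SSZ, SZ))
  step 2: add(add(SSZ, SZ), mul(add(Z, Z), add(SSZ, SZ)))
  step 3: add(S(add(SZ, SZ)), mul(add(Z, Z), add(SSZ, SZ)))
  step 4: S(add(add(SZ, SZ), mul(add(Z, Z), add(SSZ, SZ))))
  step 5: S(add(S(add(Z, SZ)), mul(add(Z, Z), add(SSZ, SZ))))
  step 6: S(S(add(add(Z, SZ), mul(add(Z, Z), add(SSZ, SZ)))))
  step 7: S(S(add(SZ, mul(add(Z, Z), add(SSZ, SZ)))))
  step 8: S(S(S(add(Z, mul(add(Z, Z), add(SSZ, SZ))))))
  step 9: S(S(S(mul(add(Z, Z), add(SSZ, SZ)))))
  step 10: S(S(S(mul(Z, add(SSZ, SZ)))))
  step 11: SSSZ

Term B:
  start: add(mul(SZ, Z), add(SSZ, SZ))
  step 1: add(add(Z, mul(Z, Z)), add(SSZ, SZ))
  step 2: add(mul(Z, Z), add(SSZ, SZ))
  step 3: add(Z, add(SSZ, SZ))
  step 4: add(SSZ, SZ)
  step 5: S(add(SZ, SZ))
  step 6: S(S(add(Z, SZ)))
  step 7: SSSZ

Answer: SAME — A ⇓ SSSZ, B ⇓ SSSZ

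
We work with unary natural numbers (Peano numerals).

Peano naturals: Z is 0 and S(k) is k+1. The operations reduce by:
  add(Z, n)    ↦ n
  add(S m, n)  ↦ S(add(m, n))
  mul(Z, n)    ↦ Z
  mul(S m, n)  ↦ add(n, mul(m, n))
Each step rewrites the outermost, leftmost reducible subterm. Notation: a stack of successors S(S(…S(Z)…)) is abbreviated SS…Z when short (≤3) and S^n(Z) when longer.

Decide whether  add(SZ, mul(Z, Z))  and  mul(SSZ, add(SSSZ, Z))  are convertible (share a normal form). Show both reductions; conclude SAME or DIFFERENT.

Answer: DIFFERENT — A ⇓ SZ, B ⇓ S^6(Z)

Working:
Term A:
  start: add(SZ, mul(Z, Z))
  [1] S(add(Z, mul(Z, Z)))
  [2] S(mul(Z, Z))
  [3] SZ

Term B:
  start: mul(SSZ, add(SSSZ, Z))
  [1] add(add(SSSZ, Z), mul(SZ, add(SSSZ, Z)))
  [2] add(S(add(SSZ, Z)), mul(SZ, add(SSSZ, Z)))
  [3] S(add(add(SSZ, Z), mul(SZ, add(SSSZ, Z))))
  [4] S(add(S(add(SZ, Z)), mul(SZ, add(SSSZ, Z))))
  [5] S(S(add(add(SZ, Z), mul(SZ, add(SSSZ, Z)))))
  [6] S(S(add(S(add(Z, Z)), mul(SZ, add(SSSZ, Z)))))
  [7] S(S(S(add(add(Z, Z), mul(SZ, add(SSSZ, Z))))))
  [8] S(S(S(add(Z, mul(SZ, add(SSSZ, Z))))))
  [9] S(S(S(mul(SZ, add(SSSZ, Z)))))
  [10] S(S(S(add(add(SSSZ, Z), mul(Z, add(SSSZ, Z))))))
  [11] S(S(S(add(S(add(SSZ, Z)), mul(Z, add(SSSZ, Z))))))
  [12] S(S(S(S(add(add(SSZ, Z), mul(Z, add(SSSZ, Z)))))))
  [13] S(S(S(S(add(S(add(SZ, Z)), mul(Z, add(SSSZ, Z)))))))
  [14] S(S(S(S(S(add(add(SZ, Z), mul(Z, add(SSSZ, Z))))))))
  [15] S(S(S(S(S(add(S(add(Z, Z)), mul(Z, add(SSSZ, Z))))))))
  [16] S(S(S(S(S(S(add(add(Z, Z), mul(Z, add(SSSZ, Z)))))))))
  [17] S(S(S(S(S(S(add(Z, mul(Z, add(SSSZ, Z)))))))))
  [18] S(S(S(S(S(S(mul(Z, add(SSSZ, Z))))))))
  [19] S^6(Z)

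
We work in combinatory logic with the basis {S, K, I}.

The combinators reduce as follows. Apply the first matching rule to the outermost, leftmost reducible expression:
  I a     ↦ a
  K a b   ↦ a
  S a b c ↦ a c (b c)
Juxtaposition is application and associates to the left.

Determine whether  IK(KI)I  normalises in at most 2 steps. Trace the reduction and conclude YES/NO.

  start: IK(KI)I
  [1] K(KI)I
  [2] KI

Answer: YES — reaches normal form KI in 2 ≤ 2 steps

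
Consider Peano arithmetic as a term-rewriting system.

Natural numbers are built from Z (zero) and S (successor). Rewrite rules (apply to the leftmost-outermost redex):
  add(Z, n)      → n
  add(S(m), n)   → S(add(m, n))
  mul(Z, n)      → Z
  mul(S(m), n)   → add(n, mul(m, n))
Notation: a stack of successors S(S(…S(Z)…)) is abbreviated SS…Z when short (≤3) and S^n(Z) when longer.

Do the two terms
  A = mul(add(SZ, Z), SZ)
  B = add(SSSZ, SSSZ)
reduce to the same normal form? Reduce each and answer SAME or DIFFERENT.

Answer: DIFFERENT — A ⇓ SZ, B ⇓ S^6(Z)

Derivation:
Term A:
  start: mul(add(SZ, Z), SZ)
  step 1: mul(S(add(Z, Z)), SZ)
  step 2: add(SZ, mul(add(Z, Z), SZ))
  step 3: S(add(Z, mul(add(Z, Z), SZ)))
  step 4: S(mul(add(Z, Z), SZ))
  step 5: S(mul(Z, SZ))
  step 6: SZ

Term B:
  start: add(SSSZ, SSSZ)
  step 1: S(add(SSZ, SSSZ))
  step 2: S(S(add(SZ, SSSZ)))
  step 3: S(S(S(add(Z, SSSZ))))
  step 4: S^6(Z)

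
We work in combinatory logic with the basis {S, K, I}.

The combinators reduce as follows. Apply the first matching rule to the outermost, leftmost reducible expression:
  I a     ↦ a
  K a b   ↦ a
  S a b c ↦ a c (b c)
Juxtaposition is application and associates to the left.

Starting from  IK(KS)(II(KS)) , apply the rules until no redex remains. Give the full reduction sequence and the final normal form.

Answer: normal form = KS  (in 2 steps)

Derivation:
  start: IK(KS)(II(KS))
  →1  K(KS)(II(KS))
  →2  KS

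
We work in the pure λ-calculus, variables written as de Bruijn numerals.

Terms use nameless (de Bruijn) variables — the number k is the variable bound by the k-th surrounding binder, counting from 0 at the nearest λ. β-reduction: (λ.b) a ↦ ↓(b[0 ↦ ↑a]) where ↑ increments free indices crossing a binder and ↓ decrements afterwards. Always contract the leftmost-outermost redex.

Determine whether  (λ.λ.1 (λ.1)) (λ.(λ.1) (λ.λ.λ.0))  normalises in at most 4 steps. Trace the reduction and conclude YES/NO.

Answer: YES — reaches normal form λ.λ.1 in 3 ≤ 4 steps

Derivation:
  start: (λ.λ.1 (λ.1)) (λ.(λ.1) (λ.λ.λ.0))
  →1  λ.(λ.(λ.1) (λ.λ.λ.0)) (λ.1)
  →2  λ.(λ.λ.2) (λ.λ.λ.0)
  →3  λ.λ.1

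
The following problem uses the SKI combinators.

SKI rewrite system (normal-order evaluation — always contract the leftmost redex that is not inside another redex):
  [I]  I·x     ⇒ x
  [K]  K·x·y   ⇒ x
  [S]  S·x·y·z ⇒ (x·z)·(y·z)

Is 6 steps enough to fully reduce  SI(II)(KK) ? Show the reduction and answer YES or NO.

  start: SI(II)(KK)
  →1  I(KK)(II(KK))
  →2  KK(II(KK))
  →3  K

Answer: YES — reaches normal form K in 3 ≤ 6 steps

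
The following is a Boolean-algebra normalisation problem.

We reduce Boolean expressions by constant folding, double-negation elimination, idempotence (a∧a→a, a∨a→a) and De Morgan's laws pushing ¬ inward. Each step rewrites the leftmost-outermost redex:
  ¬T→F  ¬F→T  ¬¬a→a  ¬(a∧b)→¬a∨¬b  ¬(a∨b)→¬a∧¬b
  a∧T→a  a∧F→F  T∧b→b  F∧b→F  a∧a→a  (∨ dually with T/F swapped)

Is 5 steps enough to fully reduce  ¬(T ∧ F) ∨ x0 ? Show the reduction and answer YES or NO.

Answer: YES — reaches normal form T in 5 ≤ 5 steps

Reduction:
  start: ¬(T ∧ F) ∨ x0
  [1] (¬T ∨ ¬F) ∨ x0
  [2] (F ∨ ¬F) ∨ x0
  [3] ¬F ∨ x0
  [4] T ∨ x0
  [5] T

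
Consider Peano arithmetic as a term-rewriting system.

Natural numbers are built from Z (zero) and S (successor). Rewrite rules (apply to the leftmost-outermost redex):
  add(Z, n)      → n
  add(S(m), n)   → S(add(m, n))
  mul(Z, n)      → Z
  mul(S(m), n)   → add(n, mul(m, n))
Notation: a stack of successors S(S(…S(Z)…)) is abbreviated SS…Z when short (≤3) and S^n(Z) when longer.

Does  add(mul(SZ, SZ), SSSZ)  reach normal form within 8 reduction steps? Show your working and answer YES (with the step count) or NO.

Answer: YES — reaches normal form S^4(Z) in 6 ≤ 8 steps

Working:
  start: add(mul(SZ, SZ), SSSZ)
  [1] add(add(SZ, mul(Z, SZ)), SSSZ)
  [2] add(S(add(Z, mul(Z, SZ))), SSSZ)
  [3] S(add(add(Z, mul(Z, SZ)), SSSZ))
  [4] S(add(mul(Z, SZ), SSSZ))
  [5] S(add(Z, SSSZ))
  [6] S^4(Z)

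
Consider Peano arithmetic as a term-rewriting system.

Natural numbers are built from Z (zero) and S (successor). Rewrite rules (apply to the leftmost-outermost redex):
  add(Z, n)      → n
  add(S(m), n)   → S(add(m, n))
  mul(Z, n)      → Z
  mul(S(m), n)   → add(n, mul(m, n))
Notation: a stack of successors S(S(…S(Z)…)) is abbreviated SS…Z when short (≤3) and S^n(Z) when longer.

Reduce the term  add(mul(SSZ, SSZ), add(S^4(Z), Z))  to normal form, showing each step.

  start: add(mul(SSZ, SSZ), add(S^4(Z), Z))
  step 1: add(add(SSZ, mul(SZ, SSZ)), add(S^4(Z), Z))
  step 2: add(S(add(SZ, mul(SZ, SSZ))), add(S^4(Z), Z))
  step 3: S(add(add(SZ, mul(SZ, SSZ)), add(S^4(Z), Z)))
  step 4: S(add(S(add(Z, mul(SZ, SSZ))), add(S^4(Z), Z)))
  step 5: S(S(add(add(Z, mul(SZ, SSZ)), add(S^4(Z), Z))))
  step 6: S(S(add(mul(SZ, SSZ), add(S^4(Z), Z))))
  step 7: S(S(add(add(SSZ, mul(Z, SSZ)), add(S^4(Z), Z))))
  step 8: S(S(add(S(add(SZ, mul(Z, SSZ))), add(S^4(Z), Z))))
  step 9: S(S(S(add(add(SZ, mul(Z, SSZ)), add(S^4(Z), Z)))))
  step 10: S(S(S(add(S(add(Z, mul(Z, SSZ))), add(S^4(Z), Z)))))
  step 11: S(S(S(S(add(add(Z, mul(Z, SSZ)), add(S^4(Z), Z))))))
  step 12: S(S(S(S(add(mul(Z, SSZ), add(S^4(Z), Z))))))
  step 13: S(S(S(S(add(Z, add(S^4(Z), Z))))))
  step 14: S(S(S(S(add(S^4(Z), Z)))))
  step 15: S(S(S(S(S(add(SSSZ, Z))))))
  step 16: S(S(S(S(S(S(add(SSZ, Z)))))))
  step 17: S(S(S(S(S(S(S(add(SZ, Z))))))))
  step 18: S(S(S(S(S(S(S(S(add(Z, Z)))))))))
  step 19: S^8(Z)

Answer: normal form = S^8(Z)  (in 19 steps)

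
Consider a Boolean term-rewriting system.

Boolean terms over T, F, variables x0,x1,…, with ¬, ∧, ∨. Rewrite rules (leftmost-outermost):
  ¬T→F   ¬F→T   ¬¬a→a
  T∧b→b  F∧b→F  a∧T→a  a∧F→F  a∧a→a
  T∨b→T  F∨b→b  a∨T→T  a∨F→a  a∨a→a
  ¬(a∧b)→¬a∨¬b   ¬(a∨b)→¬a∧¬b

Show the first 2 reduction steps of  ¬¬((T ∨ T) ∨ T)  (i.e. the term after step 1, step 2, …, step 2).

Answer: after 2 steps: T

Working:
  start: ¬¬((T ∨ T) ∨ T)
  step 1: (T ∨ T) ∨ T
  step 2: T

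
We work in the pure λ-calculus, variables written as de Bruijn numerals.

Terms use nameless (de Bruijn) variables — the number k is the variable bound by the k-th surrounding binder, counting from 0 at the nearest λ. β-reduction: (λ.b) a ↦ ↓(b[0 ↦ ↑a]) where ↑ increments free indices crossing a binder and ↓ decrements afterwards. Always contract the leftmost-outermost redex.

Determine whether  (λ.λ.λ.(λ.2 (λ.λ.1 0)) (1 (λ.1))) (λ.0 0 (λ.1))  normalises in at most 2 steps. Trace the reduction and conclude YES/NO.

  start: (λ.λ.λ.(λ.2 (λ.λ.1 0)) (1 (λ.1))) (λ.0 0 (λ.1))
  step 1: λ.λ.(λ.2 (λ.λ.1 0)) (1 (λ.1))
  step 2: λ.λ.1 (λ.λ.1 0)

Answer: YES — reaches normal form λ.λ.1 (λ.λ.1 0) in 2 ≤ 2 steps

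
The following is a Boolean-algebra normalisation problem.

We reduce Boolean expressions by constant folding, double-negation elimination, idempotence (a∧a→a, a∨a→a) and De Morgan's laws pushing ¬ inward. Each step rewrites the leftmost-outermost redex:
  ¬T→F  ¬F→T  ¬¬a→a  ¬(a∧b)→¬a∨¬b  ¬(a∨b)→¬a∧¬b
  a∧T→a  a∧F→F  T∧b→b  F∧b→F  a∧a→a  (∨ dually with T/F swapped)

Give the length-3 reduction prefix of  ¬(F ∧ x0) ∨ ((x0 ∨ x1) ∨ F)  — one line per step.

Answer: after 3 steps: T ∨ ((x0 ∨ x1) ∨ F)

Working:
  start: ¬(F ∧ x0) ∨ ((x0 ∨ x1) ∨ F)
  step 1: (¬F ∨ ¬x0) ∨ ((x0 ∨ x1) ∨ F)
  step 2: (T ∨ ¬x0) ∨ ((x0 ∨ x1) ∨ F)
  step 3: T ∨ ((x0 ∨ x1) ∨ F)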